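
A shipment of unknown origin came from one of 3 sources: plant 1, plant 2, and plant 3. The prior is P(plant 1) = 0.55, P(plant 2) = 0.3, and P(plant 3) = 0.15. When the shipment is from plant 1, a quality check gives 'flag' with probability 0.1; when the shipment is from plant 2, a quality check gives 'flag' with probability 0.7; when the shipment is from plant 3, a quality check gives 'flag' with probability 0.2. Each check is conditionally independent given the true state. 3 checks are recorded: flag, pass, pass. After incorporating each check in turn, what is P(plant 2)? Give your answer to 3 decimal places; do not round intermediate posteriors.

0.229

Apply Bayes' rule sequentially, carrying P(plant 2) forward.
After 'flag': normaliser = 0.1·0.5500 + 0.7·0.3000 + 0.2·0.1500; P(plant 1) ≈ 0.1864, P(plant 2) ≈ 0.7119, P(plant 3) ≈ 0.1017
After 'pass': normaliser = 0.9·0.1864 + 0.3·0.7119 + 0.8·0.1017; P(plant 1) ≈ 0.3626, P(plant 2) ≈ 0.4615, P(plant 3) ≈ 0.1758
After 'pass': normaliser = 0.9·0.3626 + 0.3·0.4615 + 0.8·0.1758; P(plant 1) ≈ 0.5390, P(plant 2) ≈ 0.2287, P(plant 3) ≈ 0.2323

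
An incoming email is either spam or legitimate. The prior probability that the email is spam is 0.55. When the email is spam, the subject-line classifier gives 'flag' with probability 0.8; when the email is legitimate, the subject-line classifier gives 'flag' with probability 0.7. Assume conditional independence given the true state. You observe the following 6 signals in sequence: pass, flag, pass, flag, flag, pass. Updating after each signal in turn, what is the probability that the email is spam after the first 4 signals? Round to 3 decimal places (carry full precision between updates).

0.415

After 'pass': P(spam) = 0.2·0.5500 / (0.2·0.5500 + 0.3·0.4500) ≈ 0.4490
After 'flag': P(spam) = 0.8·0.4490 / (0.8·0.4490 + 0.7·0.5510) ≈ 0.4822
After 'pass': P(spam) = 0.2·0.4822 / (0.2·0.4822 + 0.3·0.5178) ≈ 0.3830
After 'flag': P(spam) = 0.8·0.3830 / (0.8·0.3830 + 0.7·0.6170) ≈ 0.4150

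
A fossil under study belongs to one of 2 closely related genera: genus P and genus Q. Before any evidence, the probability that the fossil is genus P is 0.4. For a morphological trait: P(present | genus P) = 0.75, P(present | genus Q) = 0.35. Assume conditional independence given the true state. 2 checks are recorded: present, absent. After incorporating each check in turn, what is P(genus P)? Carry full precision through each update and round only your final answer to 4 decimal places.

After 'present': P(genus P) = 0.75·0.4000 / (0.75·0.4000 + 0.35·0.6000) ≈ 0.5882
After 'absent': P(genus P) = 0.25·0.5882 / (0.25·0.5882 + 0.65·0.4118) ≈ 0.3546

0.3546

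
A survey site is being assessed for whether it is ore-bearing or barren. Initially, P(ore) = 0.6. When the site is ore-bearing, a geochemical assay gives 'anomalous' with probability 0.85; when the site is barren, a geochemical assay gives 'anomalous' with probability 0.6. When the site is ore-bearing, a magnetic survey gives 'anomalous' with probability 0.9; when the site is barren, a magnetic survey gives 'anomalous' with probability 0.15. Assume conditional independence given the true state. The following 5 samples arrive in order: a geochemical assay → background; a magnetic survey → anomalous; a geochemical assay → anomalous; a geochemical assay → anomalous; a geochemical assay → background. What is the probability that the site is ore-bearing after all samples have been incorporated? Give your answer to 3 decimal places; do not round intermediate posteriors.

0.718

Apply Bayes' rule sequentially, carrying P(ore) forward.
After a geochemical assay='background': P(ore) = 0.15·0.6000 / (0.15·0.6000 + 0.4·0.4000) ≈ 0.3600
After a magnetic survey='anomalous': P(ore) = 0.9·0.3600 / (0.9·0.3600 + 0.15·0.6400) ≈ 0.7714
After a geochemical assay='anomalous': P(ore) = 0.85·0.7714 / (0.85·0.7714 + 0.6·0.2286) ≈ 0.8270
After a geochemical assay='anomalous': P(ore) = 0.85·0.8270 / (0.85·0.8270 + 0.6·0.1730) ≈ 0.8714
After a geochemical assay='background': P(ore) = 0.15·0.8714 / (0.15·0.8714 + 0.4·0.1286) ≈ 0.7175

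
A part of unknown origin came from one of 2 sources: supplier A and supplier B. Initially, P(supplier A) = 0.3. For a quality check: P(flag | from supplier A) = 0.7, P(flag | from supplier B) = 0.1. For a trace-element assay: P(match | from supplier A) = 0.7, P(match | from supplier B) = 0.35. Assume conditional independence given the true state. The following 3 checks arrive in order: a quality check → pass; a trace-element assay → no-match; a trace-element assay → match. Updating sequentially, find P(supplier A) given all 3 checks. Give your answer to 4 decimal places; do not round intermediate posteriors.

After a quality check='pass': P(supplier A) = 0.3·0.3000 / (0.3·0.3000 + 0.9·0.7000) ≈ 0.1250
After a trace-element assay='no-match': P(supplier A) = 0.3·0.1250 / (0.3·0.1250 + 0.65·0.8750) ≈ 0.0619
After a trace-element assay='match': P(supplier A) = 0.7·0.0619 / (0.7·0.0619 + 0.35·0.9381) ≈ 0.1165

0.1165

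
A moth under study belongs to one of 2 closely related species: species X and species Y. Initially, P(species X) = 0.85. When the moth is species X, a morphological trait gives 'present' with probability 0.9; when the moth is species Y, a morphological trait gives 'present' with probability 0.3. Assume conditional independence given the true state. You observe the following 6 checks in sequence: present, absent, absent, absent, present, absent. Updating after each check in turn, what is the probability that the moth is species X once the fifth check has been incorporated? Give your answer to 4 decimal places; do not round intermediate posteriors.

After 'present': P(species X) = 0.9·0.8500 / (0.9·0.8500 + 0.3·0.1500) ≈ 0.9444
After 'absent': P(species X) = 0.1·0.9444 / (0.1·0.9444 + 0.7·0.0556) ≈ 0.7083
After 'absent': P(species X) = 0.1·0.7083 / (0.1·0.7083 + 0.7·0.2917) ≈ 0.2576
After 'absent': P(species X) = 0.1·0.2576 / (0.1·0.2576 + 0.7·0.7424) ≈ 0.0472
After 'present': P(species X) = 0.9·0.0472 / (0.9·0.0472 + 0.3·0.9528) ≈ 0.1294

0.1294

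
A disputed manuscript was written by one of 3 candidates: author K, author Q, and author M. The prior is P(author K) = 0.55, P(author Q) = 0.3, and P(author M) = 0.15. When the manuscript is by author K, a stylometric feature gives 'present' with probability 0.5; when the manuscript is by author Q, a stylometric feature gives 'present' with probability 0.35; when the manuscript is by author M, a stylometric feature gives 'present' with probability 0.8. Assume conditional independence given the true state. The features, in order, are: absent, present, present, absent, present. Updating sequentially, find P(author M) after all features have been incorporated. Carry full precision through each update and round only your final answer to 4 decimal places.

0.1196

After 'absent': normaliser = 0.5·0.5500 + 0.65·0.3000 + 0.2·0.1500; P(author K) ≈ 0.5500, P(author Q) ≈ 0.3900, P(author M) ≈ 0.0600
After 'present': normaliser = 0.5·0.5500 + 0.35·0.3900 + 0.8·0.0600; P(author K) ≈ 0.5985, P(author Q) ≈ 0.2971, P(author M) ≈ 0.1045
After 'present': normaliser = 0.5·0.5985 + 0.35·0.2971 + 0.8·0.1045; P(author K) ≈ 0.6147, P(author Q) ≈ 0.2136, P(author M) ≈ 0.1717
After 'absent': normaliser = 0.5·0.6147 + 0.65·0.2136 + 0.2·0.1717; P(author K) ≈ 0.6396, P(author Q) ≈ 0.2889, P(author M) ≈ 0.0715
After 'present': normaliser = 0.5·0.6396 + 0.35·0.2889 + 0.8·0.0715; P(author K) ≈ 0.6689, P(author Q) ≈ 0.2115, P(author M) ≈ 0.1196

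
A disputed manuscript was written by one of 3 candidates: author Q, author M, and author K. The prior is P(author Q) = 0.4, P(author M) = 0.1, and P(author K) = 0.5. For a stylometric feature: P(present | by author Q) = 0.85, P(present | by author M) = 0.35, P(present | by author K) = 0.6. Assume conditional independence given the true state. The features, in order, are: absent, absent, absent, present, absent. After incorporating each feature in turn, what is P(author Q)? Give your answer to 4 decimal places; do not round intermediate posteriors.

After 'absent': normaliser = 0.15·0.4000 + 0.65·0.1000 + 0.4·0.5000; P(author Q) ≈ 0.1846, P(author M) ≈ 0.2000, P(author K) ≈ 0.6154
After 'absent': normaliser = 0.15·0.1846 + 0.65·0.2000 + 0.4·0.6154; P(author Q) ≈ 0.0686, P(author M) ≈ 0.3219, P(author K) ≈ 0.6095
After 'absent': normaliser = 0.15·0.0686 + 0.65·0.3219 + 0.4·0.6095; P(author Q) ≈ 0.0222, P(author M) ≈ 0.4516, P(author K) ≈ 0.5262
After 'present': normaliser = 0.85·0.0222 + 0.35·0.4516 + 0.6·0.5262; P(author Q) ≈ 0.0383, P(author M) ≈ 0.3208, P(author K) ≈ 0.6409
After 'absent': normaliser = 0.15·0.0383 + 0.65·0.3208 + 0.4·0.6409; P(author Q) ≈ 0.0122, P(author M) ≈ 0.4431, P(author K) ≈ 0.5447

0.0122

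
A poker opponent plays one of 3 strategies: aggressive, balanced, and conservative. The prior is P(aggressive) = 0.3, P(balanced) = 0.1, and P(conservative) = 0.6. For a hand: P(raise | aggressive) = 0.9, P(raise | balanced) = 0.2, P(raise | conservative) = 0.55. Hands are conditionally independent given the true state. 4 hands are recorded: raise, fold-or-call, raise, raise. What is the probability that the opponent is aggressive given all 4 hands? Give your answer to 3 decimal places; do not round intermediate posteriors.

0.324

After 'raise': normaliser = 0.9·0.3000 + 0.2·0.1000 + 0.55·0.6000; P(aggressive) ≈ 0.4355, P(balanced) ≈ 0.0323, P(conservative) ≈ 0.5323
After 'fold-or-call': normaliser = 0.1·0.4355 + 0.8·0.0323 + 0.45·0.5323; P(aggressive) ≈ 0.1410, P(balanced) ≈ 0.0836, P(conservative) ≈ 0.7755
After 'raise': normaliser = 0.9·0.1410 + 0.2·0.0836 + 0.55·0.7755; P(aggressive) ≈ 0.2226, P(balanced) ≈ 0.0293, P(conservative) ≈ 0.7481
After 'raise': normaliser = 0.9·0.2226 + 0.2·0.0293 + 0.55·0.7481; P(aggressive) ≈ 0.3243, P(balanced) ≈ 0.0095, P(conservative) ≈ 0.6662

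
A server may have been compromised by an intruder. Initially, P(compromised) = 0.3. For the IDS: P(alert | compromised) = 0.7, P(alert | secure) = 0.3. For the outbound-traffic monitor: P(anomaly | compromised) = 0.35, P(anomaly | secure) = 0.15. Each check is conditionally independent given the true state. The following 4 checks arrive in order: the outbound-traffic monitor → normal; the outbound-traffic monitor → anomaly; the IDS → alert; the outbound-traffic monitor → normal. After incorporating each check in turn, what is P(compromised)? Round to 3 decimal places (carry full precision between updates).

After the outbound-traffic monitor='normal': P(compromised) = 0.65·0.3000 / (0.65·0.3000 + 0.85·0.7000) ≈ 0.2468
After the outbound-traffic monitor='anomaly': P(compromised) = 0.35·0.2468 / (0.35·0.2468 + 0.15·0.7532) ≈ 0.4333
After the IDS='alert': P(compromised) = 0.7·0.4333 / (0.7·0.4333 + 0.3·0.5667) ≈ 0.6408
After the outbound-traffic monitor='normal': P(compromised) = 0.65·0.6408 / (0.65·0.6408 + 0.85·0.3592) ≈ 0.5771

0.577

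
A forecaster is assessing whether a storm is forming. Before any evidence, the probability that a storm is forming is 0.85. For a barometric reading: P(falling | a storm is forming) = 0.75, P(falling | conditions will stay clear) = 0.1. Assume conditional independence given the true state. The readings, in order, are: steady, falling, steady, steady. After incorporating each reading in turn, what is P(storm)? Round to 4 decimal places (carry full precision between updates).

0.4767

After 'steady': P(storm) = 0.25·0.8500 / (0.25·0.8500 + 0.9·0.1500) ≈ 0.6115
After 'falling': P(storm) = 0.75·0.6115 / (0.75·0.6115 + 0.1·0.3885) ≈ 0.9219
After 'steady': P(storm) = 0.25·0.9219 / (0.25·0.9219 + 0.9·0.0781) ≈ 0.7663
After 'steady': P(storm) = 0.25·0.7663 / (0.25·0.7663 + 0.9·0.2337) ≈ 0.4767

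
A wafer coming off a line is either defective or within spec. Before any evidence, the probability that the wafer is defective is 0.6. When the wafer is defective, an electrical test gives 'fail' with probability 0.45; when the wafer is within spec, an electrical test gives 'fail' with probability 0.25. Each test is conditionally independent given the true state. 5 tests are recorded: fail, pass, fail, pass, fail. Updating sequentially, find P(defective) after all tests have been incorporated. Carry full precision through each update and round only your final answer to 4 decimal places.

Apply Bayes' rule sequentially, carrying P(defective) forward.
After 'fail': P(defective) = 0.45·0.6000 / (0.45·0.6000 + 0.25·0.4000) ≈ 0.7297
After 'pass': P(defective) = 0.55·0.7297 / (0.55·0.7297 + 0.75·0.2703) ≈ 0.6644
After 'fail': P(defective) = 0.45·0.6644 / (0.45·0.6644 + 0.25·0.3356) ≈ 0.7809
After 'pass': P(defective) = 0.55·0.7809 / (0.55·0.7809 + 0.75·0.2191) ≈ 0.7233
After 'fail': P(defective) = 0.45·0.7233 / (0.45·0.7233 + 0.25·0.2767) ≈ 0.8247

0.8247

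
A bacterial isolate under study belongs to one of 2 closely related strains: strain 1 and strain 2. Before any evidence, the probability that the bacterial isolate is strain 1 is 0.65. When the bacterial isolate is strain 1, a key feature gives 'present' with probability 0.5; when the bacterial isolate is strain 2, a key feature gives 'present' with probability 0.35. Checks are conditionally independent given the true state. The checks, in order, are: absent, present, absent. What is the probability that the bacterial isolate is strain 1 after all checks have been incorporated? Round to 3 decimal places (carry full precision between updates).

0.611

After 'absent': P(strain 1) = 0.5·0.6500 / (0.5·0.6500 + 0.65·0.3500) ≈ 0.5882
After 'present': P(strain 1) = 0.5·0.5882 / (0.5·0.5882 + 0.35·0.4118) ≈ 0.6711
After 'absent': P(strain 1) = 0.5·0.6711 / (0.5·0.6711 + 0.65·0.3289) ≈ 0.6109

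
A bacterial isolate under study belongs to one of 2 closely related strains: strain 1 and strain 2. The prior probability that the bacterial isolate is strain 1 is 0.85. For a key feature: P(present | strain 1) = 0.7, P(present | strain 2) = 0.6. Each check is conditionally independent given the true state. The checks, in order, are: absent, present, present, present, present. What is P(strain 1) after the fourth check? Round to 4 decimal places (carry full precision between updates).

After 'absent': P(strain 1) = 0.3·0.8500 / (0.3·0.8500 + 0.4·0.1500) ≈ 0.8095
After 'present': P(strain 1) = 0.7·0.8095 / (0.7·0.8095 + 0.6·0.1905) ≈ 0.8322
After 'present': P(strain 1) = 0.7·0.8322 / (0.7·0.8322 + 0.6·0.1678) ≈ 0.8526
After 'present': P(strain 1) = 0.7·0.8526 / (0.7·0.8526 + 0.6·0.1474) ≈ 0.8709

0.8709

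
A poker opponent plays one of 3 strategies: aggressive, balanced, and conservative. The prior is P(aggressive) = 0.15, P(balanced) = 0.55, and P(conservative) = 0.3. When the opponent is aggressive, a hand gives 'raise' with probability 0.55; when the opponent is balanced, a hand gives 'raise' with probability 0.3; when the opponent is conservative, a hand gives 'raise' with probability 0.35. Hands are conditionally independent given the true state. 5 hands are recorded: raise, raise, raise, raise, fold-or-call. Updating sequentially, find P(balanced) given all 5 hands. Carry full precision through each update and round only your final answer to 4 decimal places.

0.2552

After 'raise': normaliser = 0.55·0.1500 + 0.3·0.5500 + 0.35·0.3000; P(aggressive) ≈ 0.2340, P(balanced) ≈ 0.4681, P(conservative) ≈ 0.2979
After 'raise': normaliser = 0.55·0.2340 + 0.3·0.4681 + 0.35·0.2979; P(aggressive) ≈ 0.3447, P(balanced) ≈ 0.3761, P(conservative) ≈ 0.2792
After 'raise': normaliser = 0.55·0.3447 + 0.3·0.3761 + 0.35·0.2792; P(aggressive) ≈ 0.4738, P(balanced) ≈ 0.2820, P(conservative) ≈ 0.2442
After 'raise': normaliser = 0.55·0.4738 + 0.3·0.2820 + 0.35·0.2442; P(aggressive) ≈ 0.6051, P(balanced) ≈ 0.1964, P(conservative) ≈ 0.1985
After 'fold-or-call': normaliser = 0.45·0.6051 + 0.7·0.1964 + 0.65·0.1985; P(aggressive) ≈ 0.5054, P(balanced) ≈ 0.2552, P(conservative) ≈ 0.2394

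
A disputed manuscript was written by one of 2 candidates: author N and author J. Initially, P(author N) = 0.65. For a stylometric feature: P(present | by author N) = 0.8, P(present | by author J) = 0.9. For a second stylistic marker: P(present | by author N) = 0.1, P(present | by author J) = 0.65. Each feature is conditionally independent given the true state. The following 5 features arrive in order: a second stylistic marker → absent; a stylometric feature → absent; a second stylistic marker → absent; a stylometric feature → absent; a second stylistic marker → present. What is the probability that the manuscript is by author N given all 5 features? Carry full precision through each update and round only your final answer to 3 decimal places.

After a second stylistic marker='absent': P(author N) = 0.9·0.6500 / (0.9·0.6500 + 0.35·0.3500) ≈ 0.8269
After a stylometric feature='absent': P(author N) = 0.2·0.8269 / (0.2·0.8269 + 0.1·0.1731) ≈ 0.9052
After a second stylistic marker='absent': P(author N) = 0.9·0.9052 / (0.9·0.9052 + 0.35·0.0948) ≈ 0.9609
After a stylometric feature='absent': P(author N) = 0.2·0.9609 / (0.2·0.9609 + 0.1·0.0391) ≈ 0.9800
After a second stylistic marker='present': P(author N) = 0.1·0.9800 / (0.1·0.9800 + 0.65·0.0200) ≈ 0.8831

0.883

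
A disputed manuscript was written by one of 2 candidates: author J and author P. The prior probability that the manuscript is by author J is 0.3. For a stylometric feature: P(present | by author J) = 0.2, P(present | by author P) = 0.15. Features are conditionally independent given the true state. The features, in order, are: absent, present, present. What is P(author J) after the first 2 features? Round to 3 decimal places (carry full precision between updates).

Each posterior becomes the prior for the next update.
After 'absent': P(author J) = 0.8·0.3000 / (0.8·0.3000 + 0.85·0.7000) ≈ 0.2874
After 'present': P(author J) = 0.2·0.2874 / (0.2·0.2874 + 0.15·0.7126) ≈ 0.3497

0.350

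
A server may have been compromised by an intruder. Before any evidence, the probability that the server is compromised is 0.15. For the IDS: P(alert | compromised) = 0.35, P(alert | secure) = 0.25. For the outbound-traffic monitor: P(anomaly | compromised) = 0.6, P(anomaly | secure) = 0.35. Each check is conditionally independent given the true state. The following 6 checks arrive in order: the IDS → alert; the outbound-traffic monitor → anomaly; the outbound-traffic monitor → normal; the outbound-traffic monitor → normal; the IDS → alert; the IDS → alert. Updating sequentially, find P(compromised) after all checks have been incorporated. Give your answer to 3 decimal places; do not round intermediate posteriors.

0.239

Each posterior becomes the prior for the next update.
After the IDS='alert': P(compromised) = 0.35·0.1500 / (0.35·0.1500 + 0.25·0.8500) ≈ 0.1981
After the outbound-traffic monitor='anomaly': P(compromised) = 0.6·0.1981 / (0.6·0.1981 + 0.35·0.8019) ≈ 0.2975
After the outbound-traffic monitor='normal': P(compromised) = 0.4·0.2975 / (0.4·0.2975 + 0.65·0.7025) ≈ 0.2067
After the outbound-traffic monitor='normal': P(compromised) = 0.4·0.2067 / (0.4·0.2067 + 0.65·0.7933) ≈ 0.1382
After the IDS='alert': P(compromised) = 0.35·0.1382 / (0.35·0.1382 + 0.25·0.8618) ≈ 0.1834
After the IDS='alert': P(compromised) = 0.35·0.1834 / (0.35·0.1834 + 0.25·0.8166) ≈ 0.2392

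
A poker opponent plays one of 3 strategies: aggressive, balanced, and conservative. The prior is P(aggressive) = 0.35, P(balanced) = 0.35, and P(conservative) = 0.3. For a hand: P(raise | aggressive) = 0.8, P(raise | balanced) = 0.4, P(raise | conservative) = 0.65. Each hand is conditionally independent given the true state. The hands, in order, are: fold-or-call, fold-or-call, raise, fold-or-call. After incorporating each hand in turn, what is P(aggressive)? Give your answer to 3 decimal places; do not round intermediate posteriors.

0.055

After 'fold-or-call': normaliser = 0.2·0.3500 + 0.6·0.3500 + 0.35·0.3000; P(aggressive) ≈ 0.1818, P(balanced) ≈ 0.5455, P(conservative) ≈ 0.2727
After 'fold-or-call': normaliser = 0.2·0.1818 + 0.6·0.5455 + 0.35·0.2727; P(aggressive) ≈ 0.0792, P(balanced) ≈ 0.7129, P(conservative) ≈ 0.2079
After 'raise': normaliser = 0.8·0.0792 + 0.4·0.7129 + 0.65·0.2079; P(aggressive) ≈ 0.1310, P(balanced) ≈ 0.5896, P(conservative) ≈ 0.2794
After 'fold-or-call': normaliser = 0.2·0.1310 + 0.6·0.5896 + 0.35·0.2794; P(aggressive) ≈ 0.0548, P(balanced) ≈ 0.7404, P(conservative) ≈ 0.2047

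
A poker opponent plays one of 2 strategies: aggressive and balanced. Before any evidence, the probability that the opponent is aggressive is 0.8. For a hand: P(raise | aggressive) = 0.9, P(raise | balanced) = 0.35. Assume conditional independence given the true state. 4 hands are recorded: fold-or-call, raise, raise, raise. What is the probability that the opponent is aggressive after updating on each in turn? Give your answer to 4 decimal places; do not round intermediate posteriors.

After 'fold-or-call': P(aggressive) = 0.1·0.8000 / (0.1·0.8000 + 0.65·0.2000) ≈ 0.3810
After 'raise': P(aggressive) = 0.9·0.3810 / (0.9·0.3810 + 0.35·0.6190) ≈ 0.6128
After 'raise': P(aggressive) = 0.9·0.6128 / (0.9·0.6128 + 0.35·0.3872) ≈ 0.8027
After 'raise': P(aggressive) = 0.9·0.8027 / (0.9·0.8027 + 0.35·0.1973) ≈ 0.9128

0.9128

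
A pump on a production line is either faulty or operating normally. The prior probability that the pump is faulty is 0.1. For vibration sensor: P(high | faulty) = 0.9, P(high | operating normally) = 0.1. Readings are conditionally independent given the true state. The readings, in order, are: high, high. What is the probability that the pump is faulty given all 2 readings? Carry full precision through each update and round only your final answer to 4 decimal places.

After 'high': P(faulty) = 0.9·0.1000 / (0.9·0.1000 + 0.1·0.9000) ≈ 0.5000
After 'high': P(faulty) = 0.9·0.5000 / (0.9·0.5000 + 0.1·0.5000) ≈ 0.9000

0.9000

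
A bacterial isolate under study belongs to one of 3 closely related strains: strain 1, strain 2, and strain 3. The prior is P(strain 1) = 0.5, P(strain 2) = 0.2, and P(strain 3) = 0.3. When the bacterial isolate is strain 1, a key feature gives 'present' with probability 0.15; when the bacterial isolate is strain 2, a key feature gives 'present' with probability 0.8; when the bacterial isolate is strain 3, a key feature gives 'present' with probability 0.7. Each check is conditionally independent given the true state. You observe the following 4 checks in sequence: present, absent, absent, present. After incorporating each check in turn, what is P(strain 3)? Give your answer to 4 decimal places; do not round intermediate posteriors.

0.4997

Apply Bayes' rule sequentially, carrying P(strain 3) forward.
After 'present': normaliser = 0.15·0.5000 + 0.8·0.2000 + 0.7·0.3000; P(strain 1) ≈ 0.1685, P(strain 2) ≈ 0.3596, P(strain 3) ≈ 0.4719
After 'absent': normaliser = 0.85·0.1685 + 0.2·0.3596 + 0.3·0.4719; P(strain 1) ≈ 0.4016, P(strain 2) ≈ 0.2016, P(strain 3) ≈ 0.3969
After 'absent': normaliser = 0.85·0.4016 + 0.2·0.2016 + 0.3·0.3969; P(strain 1) ≈ 0.6817, P(strain 2) ≈ 0.0805, P(strain 3) ≈ 0.2378
After 'present': normaliser = 0.15·0.6817 + 0.8·0.0805 + 0.7·0.2378; P(strain 1) ≈ 0.3070, P(strain 2) ≈ 0.1934, P(strain 3) ≈ 0.4997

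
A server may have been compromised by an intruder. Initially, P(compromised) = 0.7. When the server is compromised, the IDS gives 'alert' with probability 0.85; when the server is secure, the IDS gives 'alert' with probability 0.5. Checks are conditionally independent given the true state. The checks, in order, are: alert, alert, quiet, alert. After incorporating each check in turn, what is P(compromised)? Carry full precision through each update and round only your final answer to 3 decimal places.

Apply Bayes' rule sequentially, carrying P(compromised) forward.
After 'alert': P(compromised) = 0.85·0.7000 / (0.85·0.7000 + 0.5·0.3000) ≈ 0.7987
After 'alert': P(compromised) = 0.85·0.7987 / (0.85·0.7987 + 0.5·0.2013) ≈ 0.8709
After 'quiet': P(compromised) = 0.15·0.8709 / (0.15·0.8709 + 0.5·0.1291) ≈ 0.6692
After 'alert': P(compromised) = 0.85·0.6692 / (0.85·0.6692 + 0.5·0.3308) ≈ 0.7747

0.775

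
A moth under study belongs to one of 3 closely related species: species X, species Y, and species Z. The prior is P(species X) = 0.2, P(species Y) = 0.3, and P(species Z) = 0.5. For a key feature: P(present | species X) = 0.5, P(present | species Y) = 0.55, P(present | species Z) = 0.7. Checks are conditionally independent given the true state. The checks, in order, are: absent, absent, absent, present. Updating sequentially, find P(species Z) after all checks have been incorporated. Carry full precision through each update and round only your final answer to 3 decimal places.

Apply Bayes' rule sequentially, carrying P(species Z) forward.
After 'absent': normaliser = 0.5·0.2000 + 0.45·0.3000 + 0.3·0.5000; P(species X) ≈ 0.2597, P(species Y) ≈ 0.3506, P(species Z) ≈ 0.3896
After 'absent': normaliser = 0.5·0.2597 + 0.45·0.3506 + 0.3·0.3896; P(species X) ≈ 0.3210, P(species Y) ≈ 0.3900, P(species Z) ≈ 0.2889
After 'absent': normaliser = 0.5·0.3210 + 0.45·0.3900 + 0.3·0.2889; P(species X) ≈ 0.3797, P(species Y) ≈ 0.4152, P(species Z) ≈ 0.2051
After 'present': normaliser = 0.5·0.3797 + 0.55·0.4152 + 0.7·0.2051; P(species X) ≈ 0.3380, P(species Y) ≈ 0.4065, P(species Z) ≈ 0.2555

0.256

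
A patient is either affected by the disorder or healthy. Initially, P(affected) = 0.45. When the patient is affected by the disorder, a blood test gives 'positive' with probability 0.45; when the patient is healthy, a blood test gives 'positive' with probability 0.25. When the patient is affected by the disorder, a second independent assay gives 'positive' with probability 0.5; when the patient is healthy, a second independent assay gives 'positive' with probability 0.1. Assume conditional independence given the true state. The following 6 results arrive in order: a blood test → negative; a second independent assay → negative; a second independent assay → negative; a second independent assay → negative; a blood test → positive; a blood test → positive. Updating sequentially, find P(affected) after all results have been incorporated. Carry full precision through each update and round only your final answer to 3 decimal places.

0.250

After a blood test='negative': P(affected) = 0.55·0.4500 / (0.55·0.4500 + 0.75·0.5500) ≈ 0.3750
After a second independent assay='negative': P(affected) = 0.5·0.3750 / (0.5·0.3750 + 0.9·0.6250) ≈ 0.2500
After a second independent assay='negative': P(affected) = 0.5·0.2500 / (0.5·0.2500 + 0.9·0.7500) ≈ 0.1562
After a second independent assay='negative': P(affected) = 0.5·0.1562 / (0.5·0.1562 + 0.9·0.8438) ≈ 0.0933
After a blood test='positive': P(affected) = 0.45·0.0933 / (0.45·0.0933 + 0.25·0.9067) ≈ 0.1562
After a blood test='positive': P(affected) = 0.45·0.1562 / (0.45·0.1562 + 0.25·0.8438) ≈ 0.2500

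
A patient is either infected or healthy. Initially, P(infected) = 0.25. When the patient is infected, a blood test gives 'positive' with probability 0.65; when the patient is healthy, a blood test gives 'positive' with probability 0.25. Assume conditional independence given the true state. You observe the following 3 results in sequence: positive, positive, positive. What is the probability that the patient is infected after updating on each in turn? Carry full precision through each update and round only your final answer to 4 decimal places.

After 'positive': P(infected) = 0.65·0.2500 / (0.65·0.2500 + 0.25·0.7500) ≈ 0.4643
After 'positive': P(infected) = 0.65·0.4643 / (0.65·0.4643 + 0.25·0.5357) ≈ 0.6926
After 'positive': P(infected) = 0.65·0.6926 / (0.65·0.6926 + 0.25·0.3074) ≈ 0.8542

0.8542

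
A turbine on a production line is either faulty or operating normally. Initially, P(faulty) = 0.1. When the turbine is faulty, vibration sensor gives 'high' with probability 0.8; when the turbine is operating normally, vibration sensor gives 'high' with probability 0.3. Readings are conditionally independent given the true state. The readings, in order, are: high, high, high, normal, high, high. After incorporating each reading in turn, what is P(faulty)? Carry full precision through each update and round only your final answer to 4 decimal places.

0.8106

After 'high': P(faulty) = 0.8·0.1000 / (0.8·0.1000 + 0.3·0.9000) ≈ 0.2286
After 'high': P(faulty) = 0.8·0.2286 / (0.8·0.2286 + 0.3·0.7714) ≈ 0.4414
After 'high': P(faulty) = 0.8·0.4414 / (0.8·0.4414 + 0.3·0.5586) ≈ 0.6781
After 'normal': P(faulty) = 0.2·0.6781 / (0.2·0.6781 + 0.7·0.3219) ≈ 0.3758
After 'high': P(faulty) = 0.8·0.3758 / (0.8·0.3758 + 0.3·0.6242) ≈ 0.6162
After 'high': P(faulty) = 0.8·0.6162 / (0.8·0.6162 + 0.3·0.3838) ≈ 0.8106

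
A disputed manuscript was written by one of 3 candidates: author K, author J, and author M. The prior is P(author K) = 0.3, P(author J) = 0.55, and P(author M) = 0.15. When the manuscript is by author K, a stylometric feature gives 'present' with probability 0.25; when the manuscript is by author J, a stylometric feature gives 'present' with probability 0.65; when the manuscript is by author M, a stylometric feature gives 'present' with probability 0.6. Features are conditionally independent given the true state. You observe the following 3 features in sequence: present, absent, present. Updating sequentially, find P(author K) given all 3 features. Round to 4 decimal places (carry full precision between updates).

After 'present': normaliser = 0.25·0.3000 + 0.65·0.5500 + 0.6·0.1500; P(author K) ≈ 0.1435, P(author J) ≈ 0.6842, P(author M) ≈ 0.1722
After 'absent': normaliser = 0.75·0.1435 + 0.35·0.6842 + 0.4·0.1722; P(author K) ≈ 0.2588, P(author J) ≈ 0.5756, P(author M) ≈ 0.1656
After 'present': normaliser = 0.25·0.2588 + 0.65·0.5756 + 0.6·0.1656; P(author K) ≈ 0.1202, P(author J) ≈ 0.6952, P(author M) ≈ 0.1846

0.1202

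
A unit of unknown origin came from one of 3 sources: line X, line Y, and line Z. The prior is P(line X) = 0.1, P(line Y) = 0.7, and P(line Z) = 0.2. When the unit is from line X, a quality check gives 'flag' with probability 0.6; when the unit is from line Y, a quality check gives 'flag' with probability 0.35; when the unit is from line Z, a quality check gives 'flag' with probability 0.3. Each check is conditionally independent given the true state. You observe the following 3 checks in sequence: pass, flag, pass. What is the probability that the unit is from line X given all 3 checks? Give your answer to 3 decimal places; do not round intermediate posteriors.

0.067

After 'pass': normaliser = 0.4·0.1000 + 0.65·0.7000 + 0.7·0.2000; P(line X) ≈ 0.0630, P(line Y) ≈ 0.7165, P(line Z) ≈ 0.2205
After 'flag': normaliser = 0.6·0.0630 + 0.35·0.7165 + 0.3·0.2205; P(line X) ≈ 0.1065, P(line Y) ≈ 0.7070, P(line Z) ≈ 0.1865
After 'pass': normaliser = 0.4·0.1065 + 0.65·0.7070 + 0.7·0.1865; P(line X) ≈ 0.0674, P(line Y) ≈ 0.7263, P(line Z) ≈ 0.2063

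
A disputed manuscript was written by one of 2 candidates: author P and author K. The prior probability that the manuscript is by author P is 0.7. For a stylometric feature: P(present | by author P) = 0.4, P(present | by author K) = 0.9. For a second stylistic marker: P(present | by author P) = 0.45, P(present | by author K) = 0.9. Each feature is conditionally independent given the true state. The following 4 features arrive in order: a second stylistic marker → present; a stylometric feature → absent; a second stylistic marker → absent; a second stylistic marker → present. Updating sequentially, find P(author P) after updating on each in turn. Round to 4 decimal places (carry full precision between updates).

After a second stylistic marker='present': P(author P) = 0.45·0.7000 / (0.45·0.7000 + 0.9·0.3000) ≈ 0.5385
After a stylometric feature='absent': P(author P) = 0.6·0.5385 / (0.6·0.5385 + 0.1·0.4615) ≈ 0.8750
After a second stylistic marker='absent': P(author P) = 0.55·0.8750 / (0.55·0.8750 + 0.1·0.1250) ≈ 0.9747
After a second stylistic marker='present': P(author P) = 0.45·0.9747 / (0.45·0.9747 + 0.9·0.0253) ≈ 0.9506

0.9506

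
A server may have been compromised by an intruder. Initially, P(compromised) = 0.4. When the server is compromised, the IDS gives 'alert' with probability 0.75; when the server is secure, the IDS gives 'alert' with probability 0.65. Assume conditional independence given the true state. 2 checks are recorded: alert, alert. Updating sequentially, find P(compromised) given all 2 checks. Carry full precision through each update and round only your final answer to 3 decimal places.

0.470

After 'alert': P(compromised) = 0.75·0.4000 / (0.75·0.4000 + 0.65·0.6000) ≈ 0.4348
After 'alert': P(compromised) = 0.75·0.4348 / (0.75·0.4348 + 0.65·0.5652) ≈ 0.4702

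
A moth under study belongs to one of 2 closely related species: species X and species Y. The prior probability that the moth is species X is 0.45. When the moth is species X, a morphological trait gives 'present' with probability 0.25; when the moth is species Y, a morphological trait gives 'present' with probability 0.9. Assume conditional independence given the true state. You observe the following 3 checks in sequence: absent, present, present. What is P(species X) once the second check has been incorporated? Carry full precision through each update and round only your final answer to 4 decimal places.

After 'absent': P(species X) = 0.75·0.4500 / (0.75·0.4500 + 0.1·0.5500) ≈ 0.8599
After 'present': P(species X) = 0.25·0.8599 / (0.25·0.8599 + 0.9·0.1401) ≈ 0.6303

0.6303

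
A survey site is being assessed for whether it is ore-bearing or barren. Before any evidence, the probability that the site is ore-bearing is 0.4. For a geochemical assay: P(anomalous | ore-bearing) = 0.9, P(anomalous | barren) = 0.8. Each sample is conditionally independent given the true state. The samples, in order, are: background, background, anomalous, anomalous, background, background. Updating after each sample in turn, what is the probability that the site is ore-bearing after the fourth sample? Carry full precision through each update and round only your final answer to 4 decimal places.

0.1742

After 'background': P(ore) = 0.1·0.4000 / (0.1·0.4000 + 0.2·0.6000) ≈ 0.2500
After 'background': P(ore) = 0.1·0.2500 / (0.1·0.2500 + 0.2·0.7500) ≈ 0.1429
After 'anomalous': P(ore) = 0.9·0.1429 / (0.9·0.1429 + 0.8·0.8571) ≈ 0.1579
After 'anomalous': P(ore) = 0.9·0.1579 / (0.9·0.1579 + 0.8·0.8421) ≈ 0.1742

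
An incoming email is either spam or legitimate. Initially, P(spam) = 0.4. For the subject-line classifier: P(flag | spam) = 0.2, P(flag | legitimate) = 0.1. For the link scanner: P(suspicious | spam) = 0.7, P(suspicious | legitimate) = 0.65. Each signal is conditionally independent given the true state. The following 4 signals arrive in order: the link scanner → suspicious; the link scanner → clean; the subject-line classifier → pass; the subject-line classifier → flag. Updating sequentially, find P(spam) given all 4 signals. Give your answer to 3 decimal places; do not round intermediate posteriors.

After the link scanner='suspicious': P(spam) = 0.7·0.4000 / (0.7·0.4000 + 0.65·0.6000) ≈ 0.4179
After the link scanner='clean': P(spam) = 0.3·0.4179 / (0.3·0.4179 + 0.35·0.5821) ≈ 0.3810
After the subject-line classifier='pass': P(spam) = 0.8·0.3810 / (0.8·0.3810 + 0.9·0.6190) ≈ 0.3536
After the subject-line classifier='flag': P(spam) = 0.2·0.3536 / (0.2·0.3536 + 0.1·0.6464) ≈ 0.5224

0.522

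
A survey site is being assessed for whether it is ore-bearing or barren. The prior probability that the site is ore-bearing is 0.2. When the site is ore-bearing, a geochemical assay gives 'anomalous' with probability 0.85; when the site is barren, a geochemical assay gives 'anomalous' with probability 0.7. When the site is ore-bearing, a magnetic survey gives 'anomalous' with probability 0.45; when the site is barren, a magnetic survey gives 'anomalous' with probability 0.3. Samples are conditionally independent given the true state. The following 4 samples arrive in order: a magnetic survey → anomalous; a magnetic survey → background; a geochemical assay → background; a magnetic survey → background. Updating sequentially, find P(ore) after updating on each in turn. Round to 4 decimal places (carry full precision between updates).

0.1037

After a magnetic survey='anomalous': P(ore) = 0.45·0.2000 / (0.45·0.2000 + 0.3·0.8000) ≈ 0.2727
After a magnetic survey='background': P(ore) = 0.55·0.2727 / (0.55·0.2727 + 0.7·0.7273) ≈ 0.2276
After a geochemical assay='background': P(ore) = 0.15·0.2276 / (0.15·0.2276 + 0.3·0.7724) ≈ 0.1284
After a magnetic survey='background': P(ore) = 0.55·0.1284 / (0.55·0.1284 + 0.7·0.8716) ≈ 0.1037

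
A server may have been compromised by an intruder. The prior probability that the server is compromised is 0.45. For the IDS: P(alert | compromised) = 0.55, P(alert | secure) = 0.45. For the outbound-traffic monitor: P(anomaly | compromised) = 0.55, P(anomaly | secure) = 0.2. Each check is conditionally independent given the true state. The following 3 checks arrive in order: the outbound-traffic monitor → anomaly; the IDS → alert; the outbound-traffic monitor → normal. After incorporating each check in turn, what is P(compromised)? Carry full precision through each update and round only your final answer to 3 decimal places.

After the outbound-traffic monitor='anomaly': P(compromised) = 0.55·0.4500 / (0.55·0.4500 + 0.2·0.5500) ≈ 0.6923
After the IDS='alert': P(compromised) = 0.55·0.6923 / (0.55·0.6923 + 0.45·0.3077) ≈ 0.7333
After the outbound-traffic monitor='normal': P(compromised) = 0.45·0.7333 / (0.45·0.7333 + 0.8·0.2667) ≈ 0.6074

0.607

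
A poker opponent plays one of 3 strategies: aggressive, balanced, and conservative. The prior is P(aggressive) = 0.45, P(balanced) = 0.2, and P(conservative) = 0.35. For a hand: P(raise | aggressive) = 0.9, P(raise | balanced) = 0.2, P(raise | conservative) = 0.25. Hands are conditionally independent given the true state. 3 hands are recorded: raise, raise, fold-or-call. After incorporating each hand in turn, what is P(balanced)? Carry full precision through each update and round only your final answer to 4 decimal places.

After 'raise': normaliser = 0.9·0.4500 + 0.2·0.2000 + 0.25·0.3500; P(aggressive) ≈ 0.7606, P(balanced) ≈ 0.0751, P(conservative) ≈ 0.1643
After 'raise': normaliser = 0.9·0.7606 + 0.2·0.0751 + 0.25·0.1643; P(aggressive) ≈ 0.9242, P(balanced) ≈ 0.0203, P(conservative) ≈ 0.0555
After 'fold-or-call': normaliser = 0.1·0.9242 + 0.8·0.0203 + 0.75·0.0555; P(aggressive) ≈ 0.6151, P(balanced) ≈ 0.1080, P(conservative) ≈ 0.2769

0.1080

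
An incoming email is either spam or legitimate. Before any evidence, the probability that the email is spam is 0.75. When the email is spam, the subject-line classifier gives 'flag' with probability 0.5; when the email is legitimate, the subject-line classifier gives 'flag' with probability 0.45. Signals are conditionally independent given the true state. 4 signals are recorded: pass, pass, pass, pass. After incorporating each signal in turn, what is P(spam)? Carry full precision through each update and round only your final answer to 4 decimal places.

0.6720

Each posterior becomes the prior for the next update.
After 'pass': P(spam) = 0.5·0.7500 / (0.5·0.7500 + 0.55·0.2500) ≈ 0.7317
After 'pass': P(spam) = 0.5·0.7317 / (0.5·0.7317 + 0.55·0.2683) ≈ 0.7126
After 'pass': P(spam) = 0.5·0.7126 / (0.5·0.7126 + 0.55·0.2874) ≈ 0.6927
After 'pass': P(spam) = 0.5·0.6927 / (0.5·0.6927 + 0.55·0.3073) ≈ 0.6720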